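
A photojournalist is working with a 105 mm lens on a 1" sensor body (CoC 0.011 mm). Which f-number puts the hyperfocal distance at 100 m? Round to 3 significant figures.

Rearrange H = f²/(N·c) + f for N: N = f² / ((H − f)·c).
N = 105² / ((100000 − 105) × 0.011) = 11025 / 1099 ≈ 10.

f/10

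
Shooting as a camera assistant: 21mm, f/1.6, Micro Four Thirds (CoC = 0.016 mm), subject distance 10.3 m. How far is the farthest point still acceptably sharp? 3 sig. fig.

25.5 m

Hyperfocal distance H = f²/(N·c) + f = 21²/(1.6 × 0.016) + 21 = 441/0.0256 + 21 ≈ 17247.6 mm ≈ 17.25 m.
Far limit Df = s·(H − f)/(H − s) = 10300 × (17247.6 − 21) / (17247.6 − 10300) = 10300 × 17226.6 / 6947.6 ≈ 25539 mm ≈ 25.5 m.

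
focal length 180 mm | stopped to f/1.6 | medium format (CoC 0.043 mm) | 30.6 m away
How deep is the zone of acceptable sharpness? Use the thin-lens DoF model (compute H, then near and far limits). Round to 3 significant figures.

Hyperfocal distance H = f²/(N·c) + f = 180²/(1.6 × 0.043) + 180 = 32400/0.0688 + 180 ≈ 471110.2 mm ≈ 471.1 m.
Near limit Dn = s·(H − f)/(H + s − 2f) = 30600 × (471110.2 − 180) / (471110.2 + 30600 − 2 × 180) = 30600 × 470930.2 / 501350.2 ≈ 28743.3 mm.
Far limit Df = s·(H − f)/(H − s) = 30600 × (471110.2 − 180) / (471110.2 − 30600) = 30600 × 470930.2 / 440510.2 ≈ 32713.1 mm.
Depth of field = Df − Dn = 32713.1 − 28743.3 ≈ 3969.8 mm ≈ 3.97 m.

3.97 m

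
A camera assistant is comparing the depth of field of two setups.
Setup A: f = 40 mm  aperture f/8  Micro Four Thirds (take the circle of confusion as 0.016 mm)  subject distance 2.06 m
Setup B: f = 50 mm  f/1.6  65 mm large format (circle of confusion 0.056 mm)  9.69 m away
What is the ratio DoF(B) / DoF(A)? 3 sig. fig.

11.1

Setup A: H = 40²/(8×0.016) + 40 ≈ 12540.0 mm; DoF = Df − Dn = 2457.06 − 1773.42 ≈ 683.64 mm.
Setup B: H = 50²/(1.6×0.056) + 50 ≈ 27951.8 mm; DoF = Df − Dn = 14805.1 − 7201.8 ≈ 7603.3 mm.
Ratio = 7603.3 / 683.64 ≈ 11.1.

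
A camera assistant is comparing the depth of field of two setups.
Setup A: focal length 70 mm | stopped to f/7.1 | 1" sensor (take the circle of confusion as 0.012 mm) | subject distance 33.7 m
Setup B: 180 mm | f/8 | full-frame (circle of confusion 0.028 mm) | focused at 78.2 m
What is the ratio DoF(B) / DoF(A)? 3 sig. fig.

1.99

Setup A: H = 70²/(7.1×0.012) + 70 ≈ 57581.7 mm; DoF = Df − Dn = 81156 − 21265 ≈ 59891 mm.
Setup B: H = 180²/(8×0.028) + 180 ≈ 144822.9 mm; DoF = Df − Dn = 169778 − 50799 ≈ 118979 mm.
Ratio = 118979 / 59891 ≈ 1.99.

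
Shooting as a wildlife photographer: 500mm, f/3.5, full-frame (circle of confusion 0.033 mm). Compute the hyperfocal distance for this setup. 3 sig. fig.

Hyperfocal distance H = f²/(N·c) + f = 500²/(3.5 × 0.033) + 500 = 250000/0.1155 + 500 ≈ 2165002.2 mm ≈ 2170 m.

2170 m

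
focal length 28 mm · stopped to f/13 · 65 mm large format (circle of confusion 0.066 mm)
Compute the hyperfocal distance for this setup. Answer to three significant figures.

0.942 m

Hyperfocal distance H = f²/(N·c) + f = 28²/(13 × 0.066) + 28 = 784/0.858 + 28 ≈ 941.8 mm ≈ 0.942 m.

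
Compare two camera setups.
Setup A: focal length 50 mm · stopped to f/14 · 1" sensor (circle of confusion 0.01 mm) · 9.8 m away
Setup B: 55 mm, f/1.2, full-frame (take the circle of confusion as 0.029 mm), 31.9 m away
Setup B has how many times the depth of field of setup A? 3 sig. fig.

1.77

Setup A: H = 50²/(14×0.01) + 50 ≈ 17907.1 mm; DoF = Df − Dn = 21586 − 6339 ≈ 15247 mm.
Setup B: H = 55²/(1.2×0.029) + 55 ≈ 86980.3 mm; DoF = Df − Dn = 50343 − 23347 ≈ 26996 mm.
Ratio = 26996 / 15247 ≈ 1.77.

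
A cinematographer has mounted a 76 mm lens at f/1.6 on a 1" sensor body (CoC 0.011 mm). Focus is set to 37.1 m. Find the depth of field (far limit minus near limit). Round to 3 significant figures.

Hyperfocal distance H = f²/(N·c) + f = 76²/(1.6 × 0.011) + 76 = 5776/0.0176 + 76 ≈ 328257.8 mm ≈ 328.3 m.
Near limit Dn = s·(H − f)/(H + s − 2f) = 37100 × (328257.8 − 76) / (328257.8 + 37100 − 2 × 76) = 37100 × 328181.8 / 365205.8 ≈ 33338.9 mm.
Far limit Df = s·(H − f)/(H − s) = 37100 × (328257.8 − 76) / (328257.8 − 37100) = 37100 × 328181.8 / 291157.8 ≈ 41817.7 mm.
Depth of field = Df − Dn = 41817.7 − 33338.9 ≈ 8478.8 mm ≈ 8.48 m.

8.48 m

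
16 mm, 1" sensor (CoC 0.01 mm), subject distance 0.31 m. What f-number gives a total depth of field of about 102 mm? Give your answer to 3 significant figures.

f/14

Write h = H − f = f²/(N·c). The thin-lens limits are Dn = s·h/(h + (s−f)) and Df = s·h/(h − (s−f)), so DoF = Df − Dn = 2·s·(s−f)·h / (h² − (s−f)²).
That is a quadratic in h: DoF·h² − 2·s·(s−f)·h − DoF·(s−f)² = 0 ⇒ h = (s−f)·(s + √(s² + DoF²)) / DoF = 294 × (310 + √(310² + 102²)) / 102 = 294 × (310 + 326.350) / 102 ≈ 1834.2 mm.
Then N = f²/(c·h) = 16² / (0.01 × 1834.2) = 256 / 18.342 ≈ 14.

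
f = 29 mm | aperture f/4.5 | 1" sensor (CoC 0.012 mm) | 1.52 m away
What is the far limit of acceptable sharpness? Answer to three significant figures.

1.68 m

Hyperfocal distance H = f²/(N·c) + f = 29²/(4.5 × 0.012) + 29 = 841/0.054 + 29 ≈ 15603.1 mm ≈ 15.60 m.
Far limit Df = s·(H − f)/(H − s) = 1520 × (15603.1 − 29) / (15603.1 − 1520) = 1520 × 15574.1 / 14083.1 ≈ 1680.9 mm ≈ 1.68 m.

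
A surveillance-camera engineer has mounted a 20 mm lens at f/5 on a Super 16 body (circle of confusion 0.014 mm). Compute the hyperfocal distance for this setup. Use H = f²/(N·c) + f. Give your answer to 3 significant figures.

Hyperfocal distance H = f²/(N·c) + f = 20²/(5 × 0.014) + 20 = 400/0.07 + 20 ≈ 5734.3 mm ≈ 5.73 m.

5.73 m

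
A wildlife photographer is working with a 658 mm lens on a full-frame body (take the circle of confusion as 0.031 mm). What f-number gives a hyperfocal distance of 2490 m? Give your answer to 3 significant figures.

Rearrange H = f²/(N·c) + f for N: N = f² / ((H − f)·c).
N = 658² / ((2490000 − 658) × 0.031) = 432964 / 77170 ≈ 5.61.

f/5.61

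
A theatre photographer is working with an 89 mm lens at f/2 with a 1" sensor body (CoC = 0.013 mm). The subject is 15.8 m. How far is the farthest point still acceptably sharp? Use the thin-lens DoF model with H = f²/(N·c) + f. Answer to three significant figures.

16.7 m

Hyperfocal distance H = f²/(N·c) + f = 89²/(2 × 0.013) + 89 = 7921/0.026 + 89 ≈ 304742.8 mm ≈ 304.7 m.
Far limit Df = s·(H − f)/(H − s) = 15800 × (304742.8 − 89) / (304742.8 − 15800) = 15800 × 304653.8 / 288942.8 ≈ 16659 mm ≈ 16.7 m.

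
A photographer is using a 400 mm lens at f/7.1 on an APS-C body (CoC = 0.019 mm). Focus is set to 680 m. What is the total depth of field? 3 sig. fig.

1160 m

Hyperfocal distance H = f²/(N·c) + f = 400²/(7.1 × 0.019) + 400 = 160000/0.1349 + 400 ≈ 1186463.8 mm ≈ 1186 m.
Near limit Dn = s·(H − f)/(H + s − 2f) = 680000 × (1186463.8 − 400) / (1186463.8 + 680000 − 2 × 400) = 680000 × 1186063.8 / 1865663.8 ≈ 432298 mm.
Far limit Df = s·(H − f)/(H − s) = 680000 × (1186463.8 − 400) / (1186463.8 − 680000) = 680000 × 1186063.8 / 506463.8 ≈ 1592460 mm.
Depth of field = Df − Dn = 1592460 − 432298 ≈ 1160162 mm ≈ 1160 m.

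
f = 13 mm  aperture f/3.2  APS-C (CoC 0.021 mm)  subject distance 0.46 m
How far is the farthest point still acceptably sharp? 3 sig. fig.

Hyperfocal distance H = f²/(N·c) + f = 13²/(3.2 × 0.021) + 13 = 169/0.0672 + 13 ≈ 2527.9 mm ≈ 2.528 m.
Far limit Df = s·(H − f)/(H − s) = 460 × (2527.9 − 13) / (2527.9 − 460) = 460 × 2514.9 / 2067.9 ≈ 559.44 mm ≈ 0.559 m.

0.559 m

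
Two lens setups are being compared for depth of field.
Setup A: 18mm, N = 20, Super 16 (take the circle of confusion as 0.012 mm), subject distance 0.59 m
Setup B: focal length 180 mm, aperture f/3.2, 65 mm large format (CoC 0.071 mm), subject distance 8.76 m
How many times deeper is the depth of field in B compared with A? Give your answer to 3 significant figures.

1.74

Setup A: H = 18²/(20×0.012) + 18 ≈ 1368.0 mm; DoF = Df − Dn = 1023.78 − 414.41 ≈ 609.37 mm.
Setup B: H = 180²/(3.2×0.071) + 180 ≈ 142785.6 mm; DoF = Df − Dn = 9320.8 − 8262.9 ≈ 1057.9 mm.
Ratio = 1057.9 / 609.37 ≈ 1.74.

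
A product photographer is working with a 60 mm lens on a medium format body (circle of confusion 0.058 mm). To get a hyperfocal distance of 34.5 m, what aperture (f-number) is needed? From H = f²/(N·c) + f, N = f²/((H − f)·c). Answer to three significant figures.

f/1.80

Rearrange H = f²/(N·c) + f for N: N = f² / ((H − f)·c).
N = 60² / ((34500 − 60) × 0.058) = 3600 / 1998 ≈ 1.80.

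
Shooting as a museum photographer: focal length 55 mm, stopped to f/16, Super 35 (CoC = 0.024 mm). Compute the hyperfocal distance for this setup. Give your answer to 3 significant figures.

Hyperfocal distance H = f²/(N·c) + f = 55²/(16 × 0.024) + 55 = 3025/0.384 + 55 ≈ 7932.6 mm ≈ 7.93 m.

7.93 m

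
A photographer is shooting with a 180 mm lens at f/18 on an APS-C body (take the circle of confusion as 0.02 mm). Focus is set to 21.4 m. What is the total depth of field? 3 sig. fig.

10.7 m

Hyperfocal distance H = f²/(N·c) + f = 180²/(18 × 0.02) + 180 = 32400/0.36 + 180 ≈ 90180.0 mm ≈ 90.18 m.
Near limit Dn = s·(H − f)/(H + s − 2f) = 21400 × (90180.0 − 180) / (90180.0 + 21400 − 2 × 180) = 21400 × 90000.0 / 111220.0 ≈ 17317 mm.
Far limit Df = s·(H − f)/(H − s) = 21400 × (90180.0 − 180) / (90180.0 − 21400) = 21400 × 90000.0 / 68780.0 ≈ 28002 mm.
Depth of field = Df − Dn = 28002 − 17317 ≈ 10685 mm ≈ 10.7 m.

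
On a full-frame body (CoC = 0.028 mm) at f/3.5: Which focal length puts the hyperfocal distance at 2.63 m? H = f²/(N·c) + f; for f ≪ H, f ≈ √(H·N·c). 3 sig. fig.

From H = f²/(N·c) + f, with f ≪ H: f ≈ √(H·N·c) = √(2630 × 3.5 × 0.028) = √257.74 ≈ 16.05 mm.
Exact: f² + N·c·f − N·c·H = 0 ⇒ f = (−N·c + √((N·c)² + 4·N·c·H))/2 = (−0.098 + √1031.0)/2 ≈ 16.005 mm ≈ 16.0 mm.

16.0 mm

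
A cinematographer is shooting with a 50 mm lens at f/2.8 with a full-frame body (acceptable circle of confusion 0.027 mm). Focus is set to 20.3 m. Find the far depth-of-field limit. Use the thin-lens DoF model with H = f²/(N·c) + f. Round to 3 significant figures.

Hyperfocal distance H = f²/(N·c) + f = 50²/(2.8 × 0.027) + 50 = 2500/0.0756 + 50 ≈ 33118.8 mm ≈ 33.12 m.
Far limit Df = s·(H − f)/(H − s) = 20300 × (33118.8 − 50) / (33118.8 − 20300) = 20300 × 33068.8 / 12818.8 ≈ 52368 mm ≈ 52.4 m.

52.4 m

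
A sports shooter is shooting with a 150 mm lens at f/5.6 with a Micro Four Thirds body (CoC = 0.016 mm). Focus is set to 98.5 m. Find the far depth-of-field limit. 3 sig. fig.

Hyperfocal distance H = f²/(N·c) + f = 150²/(5.6 × 0.016) + 150 = 22500/0.0896 + 150 ≈ 251266.1 mm ≈ 251.3 m.
Far limit Df = s·(H − f)/(H − s) = 98500 × (251266.1 − 150) / (251266.1 − 98500) = 98500 × 251116.1 / 152766.1 ≈ 161914 mm ≈ 162 m.

162 m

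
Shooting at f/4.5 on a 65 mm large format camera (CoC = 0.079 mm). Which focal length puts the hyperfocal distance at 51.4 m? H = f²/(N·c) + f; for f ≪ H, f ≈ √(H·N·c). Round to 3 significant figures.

135 mm

From H = f²/(N·c) + f, with f ≪ H: f ≈ √(H·N·c) = √(51400 × 4.5 × 0.079) = √18273 ≈ 135.2 mm.
The +f correction barely moves this — solving exactly, f² + N·c·f − N·c·H = 0 ⇒ f = (−N·c + √((N·c)² + 4·N·c·H))/2 = (−0.3555 + √73091)/2 ≈ 135.00 mm, so f ≈ 135 mm.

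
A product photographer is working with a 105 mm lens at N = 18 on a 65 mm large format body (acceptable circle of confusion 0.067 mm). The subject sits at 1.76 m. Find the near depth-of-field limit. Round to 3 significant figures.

1.49 m

Hyperfocal distance H = f²/(N·c) + f = 105²/(18 × 0.067) + 105 = 11025/1.206 + 105 ≈ 9246.8 mm ≈ 9.247 m.
Near limit Dn = s·(H − f)/(H + s − 2f) = 1760 × (9246.8 − 105) / (9246.8 + 1760 − 2 × 105) = 1760 × 9141.8 / 10796.8 ≈ 1490.2 mm ≈ 1.49 m.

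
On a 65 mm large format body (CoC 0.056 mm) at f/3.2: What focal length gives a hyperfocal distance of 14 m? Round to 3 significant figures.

From H = f²/(N·c) + f, with f ≪ H: f ≈ √(H·N·c) = √(14000 × 3.2 × 0.056) = √2508.8 ≈ 50.09 mm.
Exact: f² + N·c·f − N·c·H = 0 ⇒ f = (−N·c + √((N·c)² + 4·N·c·H))/2 = (−0.1792 + √10035)/2 ≈ 49.998 mm ≈ 50.0 mm.

50.0 mm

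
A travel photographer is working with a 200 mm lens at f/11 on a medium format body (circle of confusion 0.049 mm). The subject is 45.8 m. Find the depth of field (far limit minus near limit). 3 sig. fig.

90.4 m

Hyperfocal distance H = f²/(N·c) + f = 200²/(11 × 0.049) + 200 = 40000/0.539 + 200 ≈ 74411.5 mm ≈ 74.41 m.
Near limit Dn = s·(H − f)/(H + s − 2f) = 45800 × (74411.5 − 200) / (74411.5 + 45800 − 2 × 200) = 45800 × 74211.5 / 119811.5 ≈ 28369 mm.
Far limit Df = s·(H − f)/(H − s) = 45800 × (74411.5 − 200) / (74411.5 − 45800) = 45800 × 74211.5 / 28611.5 ≈ 118794 mm.
Depth of field = Df − Dn = 118794 − 28369 ≈ 90425 mm ≈ 90.4 m.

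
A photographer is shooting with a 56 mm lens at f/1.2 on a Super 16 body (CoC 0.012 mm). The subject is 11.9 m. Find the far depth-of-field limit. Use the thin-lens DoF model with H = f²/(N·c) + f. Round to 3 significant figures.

Hyperfocal distance H = f²/(N·c) + f = 56²/(1.2 × 0.012) + 56 = 3136/0.0144 + 56 ≈ 217833.8 mm ≈ 217.8 m.
Far limit Df = s·(H − f)/(H − s) = 11900 × (217833.8 − 56) / (217833.8 − 11900) = 11900 × 217777.8 / 205933.8 ≈ 12584 mm ≈ 12.6 m.

12.6 m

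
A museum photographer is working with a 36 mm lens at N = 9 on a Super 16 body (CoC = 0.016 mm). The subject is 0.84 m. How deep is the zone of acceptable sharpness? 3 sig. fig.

151 mm

Hyperfocal distance H = f²/(N·c) + f = 36²/(9 × 0.016) + 36 = 1296/0.144 + 36 ≈ 9036.0 mm ≈ 9.036 m.
Near limit Dn = s·(H − f)/(H + s − 2f) = 840 × (9036.0 − 36) / (9036.0 + 840 − 2 × 36) = 840 × 9000.0 / 9804.0 ≈ 771.11 mm.
Far limit Df = s·(H − f)/(H − s) = 840 × (9036.0 − 36) / (9036.0 − 840) = 840 × 9000.0 / 8196.0 ≈ 922.40 mm.
Depth of field = Df − Dn = 922.40 − 771.11 ≈ 151.29 mm.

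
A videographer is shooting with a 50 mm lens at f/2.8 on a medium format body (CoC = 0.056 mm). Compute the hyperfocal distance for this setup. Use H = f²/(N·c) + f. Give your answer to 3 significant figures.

16.0 m

Hyperfocal distance H = f²/(N·c) + f = 50²/(2.8 × 0.056) + 50 = 2500/0.1568 + 50 ≈ 15993.9 mm ≈ 16.0 m.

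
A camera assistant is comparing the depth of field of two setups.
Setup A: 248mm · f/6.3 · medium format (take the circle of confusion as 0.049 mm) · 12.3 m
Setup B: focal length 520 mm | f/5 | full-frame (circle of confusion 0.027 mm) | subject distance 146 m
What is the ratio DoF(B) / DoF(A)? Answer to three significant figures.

14.3

Setup A: H = 248²/(6.3×0.049) + 248 ≈ 199483.5 mm; DoF = Df − Dn = 13091.9 − 11598.4 ≈ 1493.5 mm.
Setup B: H = 520²/(5×0.027) + 520 ≈ 2003483.0 mm; DoF = Df − Dn = 157435 − 136114 ≈ 21321 mm.
Ratio = 21321 / 1493.5 ≈ 14.3.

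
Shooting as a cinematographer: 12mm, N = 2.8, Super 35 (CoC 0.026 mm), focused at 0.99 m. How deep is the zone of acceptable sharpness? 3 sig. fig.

1.30 m

Hyperfocal distance H = f²/(N·c) + f = 12²/(2.8 × 0.026) + 12 = 144/0.0728 + 12 ≈ 1990.0 mm ≈ 1.990 m.
Near limit Dn = s·(H − f)/(H + s − 2f) = 990 × (1990.0 − 12) / (1990.0 + 990 − 2 × 12) = 990 × 1978.0 / 2956.0 ≈ 662.5 mm.
Far limit Df = s·(H − f)/(H − s) = 990 × (1990.0 − 12) / (1990.0 − 990) = 990 × 1978.0 / 1000.0 ≈ 1958.2 mm.
Depth of field = Df − Dn = 1958.2 − 662.5 ≈ 1295.7 mm ≈ 1.30 m.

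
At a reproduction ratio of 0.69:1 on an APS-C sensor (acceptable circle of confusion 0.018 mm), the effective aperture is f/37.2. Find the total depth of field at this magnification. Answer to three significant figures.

2.81 mm

At magnification m, DoF ≈ 2·N_eff·c/m² = 2 × 37.2 × 0.018 / 0.69² = 1.339 / 0.4761 ≈ 2.81 mm.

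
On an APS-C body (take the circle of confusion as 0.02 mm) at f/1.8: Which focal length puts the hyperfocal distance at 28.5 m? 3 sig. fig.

From H = f²/(N·c) + f, with f ≪ H: f ≈ √(H·N·c) = √(28500 × 1.8 × 0.02) = √1026.0 ≈ 32.03 mm.
The +f correction barely moves this — solving exactly, f² + N·c·f − N·c·H = 0 ⇒ f = (−N·c + √((N·c)² + 4·N·c·H))/2 = (−0.036 + √4104.0)/2 ≈ 32.013 mm, so f ≈ 32.0 mm.

32.0 mm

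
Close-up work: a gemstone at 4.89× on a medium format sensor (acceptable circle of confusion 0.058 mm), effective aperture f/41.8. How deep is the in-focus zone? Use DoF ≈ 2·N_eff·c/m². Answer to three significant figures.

At magnification m, DoF ≈ 2·N_eff·c/m² = 2 × 41.8 × 0.058 / 4.89² = 4.849 / 23.91 ≈ 0.203 mm.

0.203 mm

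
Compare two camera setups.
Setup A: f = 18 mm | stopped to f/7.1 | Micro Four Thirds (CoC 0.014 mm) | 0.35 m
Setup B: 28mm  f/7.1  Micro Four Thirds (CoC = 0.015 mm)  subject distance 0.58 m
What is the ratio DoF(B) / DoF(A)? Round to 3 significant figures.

1.21

Setup A: H = 18²/(7.1×0.014) + 18 ≈ 3277.6 mm; DoF = Df − Dn = 389.692 − 317.646 ≈ 72.046 mm.
Setup B: H = 28²/(7.1×0.015) + 28 ≈ 7389.5 mm; DoF = Df − Dn = 627.017 − 539.543 ≈ 87.474 mm.
Ratio = 87.474 / 72.046 ≈ 1.21.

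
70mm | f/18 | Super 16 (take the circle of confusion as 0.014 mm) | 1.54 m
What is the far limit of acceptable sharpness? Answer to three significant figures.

Hyperfocal distance H = f²/(N·c) + f = 70²/(18 × 0.014) + 70 = 4900/0.252 + 70 ≈ 19514.4 mm ≈ 19.51 m.
Far limit Df = s·(H − f)/(H − s) = 1540 × (19514.4 − 70) / (19514.4 − 1540) = 1540 × 19444.4 / 17974.4 ≈ 1665.9 mm ≈ 1.67 m.

1.67 m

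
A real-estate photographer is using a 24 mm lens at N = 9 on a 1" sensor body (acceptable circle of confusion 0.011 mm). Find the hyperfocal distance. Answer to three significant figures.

Hyperfocal distance H = f²/(N·c) + f = 24²/(9 × 0.011) + 24 = 576/0.099 + 24 ≈ 5842.2 mm ≈ 5.84 m.

5.84 m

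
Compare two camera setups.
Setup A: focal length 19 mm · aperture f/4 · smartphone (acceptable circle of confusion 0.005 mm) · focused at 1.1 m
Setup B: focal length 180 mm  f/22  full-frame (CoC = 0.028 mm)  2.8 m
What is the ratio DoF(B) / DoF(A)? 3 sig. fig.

Setup A: H = 19²/(4×0.005) + 19 ≈ 18069.0 mm; DoF = Df − Dn = 1170.07 − 1037.84 ≈ 132.23 mm.
Setup B: H = 180²/(22×0.028) + 180 ≈ 52777.4 mm; DoF = Df − Dn = 2946.79 − 2667.14 ≈ 279.65 mm.
Ratio = 279.65 / 132.23 ≈ 2.11.

2.11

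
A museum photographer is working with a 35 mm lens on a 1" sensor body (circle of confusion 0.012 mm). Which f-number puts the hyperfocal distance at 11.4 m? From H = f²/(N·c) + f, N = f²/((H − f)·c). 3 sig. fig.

Rearrange H = f²/(N·c) + f for N: N = f² / ((H − f)·c).
N = 35² / ((11400 − 35) × 0.012) = 1225 / 136.4 ≈ 8.98.

f/8.98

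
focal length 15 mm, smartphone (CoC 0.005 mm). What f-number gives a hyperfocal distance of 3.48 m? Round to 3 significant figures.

Rearrange H = f²/(N·c) + f for N: N = f² / ((H − f)·c).
N = 15² / ((3480 − 15) × 0.005) = 225 / 17.32 ≈ 13.

f/13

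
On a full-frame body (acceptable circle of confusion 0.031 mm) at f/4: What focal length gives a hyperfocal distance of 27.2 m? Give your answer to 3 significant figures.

58.0 mm

From H = f²/(N·c) + f, with f ≪ H: f ≈ √(H·N·c) = √(27200 × 4 × 0.031) = √3372.8 ≈ 58.08 mm.
Exact: f² + N·c·f − N·c·H = 0 ⇒ f = (−N·c + √((N·c)² + 4·N·c·H))/2 = (−0.124 + √13491)/2 ≈ 58.014 mm ≈ 58.0 mm.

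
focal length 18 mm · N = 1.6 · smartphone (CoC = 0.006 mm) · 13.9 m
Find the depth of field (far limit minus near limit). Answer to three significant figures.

Hyperfocal distance H = f²/(N·c) + f = 18²/(1.6 × 0.006) + 18 = 324/0.0096 + 18 ≈ 33768.0 mm ≈ 33.77 m.
Near limit Dn = s·(H − f)/(H + s − 2f) = 13900 × (33768.0 − 18) / (33768.0 + 13900 − 2 × 18) = 13900 × 33750.0 / 47632.0 ≈ 9849 mm.
Far limit Df = s·(H − f)/(H − s) = 13900 × (33768.0 − 18) / (33768.0 − 13900) = 13900 × 33750.0 / 19868.0 ≈ 23612 mm.
Depth of field = Df − Dn = 23612 − 9849 ≈ 13763 mm ≈ 13.8 m.

13.8 m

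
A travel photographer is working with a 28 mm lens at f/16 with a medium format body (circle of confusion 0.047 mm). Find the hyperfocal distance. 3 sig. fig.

1.07 m

Hyperfocal distance H = f²/(N·c) + f = 28²/(16 × 0.047) + 28 = 784/0.752 + 28 ≈ 1070.6 mm ≈ 1.07 m.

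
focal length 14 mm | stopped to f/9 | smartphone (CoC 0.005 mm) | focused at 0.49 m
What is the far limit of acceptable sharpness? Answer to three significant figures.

0.550 m

Hyperfocal distance H = f²/(N·c) + f = 14²/(9 × 0.005) + 14 = 196/0.045 + 14 ≈ 4369.6 mm ≈ 4.370 m.
Far limit Df = s·(H − f)/(H − s) = 490 × (4369.6 − 14) / (4369.6 − 490) = 490 × 4355.6 / 3879.6 ≈ 550.12 mm ≈ 0.550 m.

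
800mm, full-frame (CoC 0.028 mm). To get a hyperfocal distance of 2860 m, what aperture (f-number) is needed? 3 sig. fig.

f/7.99

Rearrange H = f²/(N·c) + f for N: N = f² / ((H − f)·c).
N = 800² / ((2860000 − 800) × 0.028) = 640000 / 80058 ≈ 7.99.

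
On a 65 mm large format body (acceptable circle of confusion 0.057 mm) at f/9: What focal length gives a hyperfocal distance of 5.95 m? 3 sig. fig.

55.0 mm

From H = f²/(N·c) + f, with f ≪ H: f ≈ √(H·N·c) = √(5950 × 9 × 0.057) = √3052.3 ≈ 55.25 mm.
Exact: f² + N·c·f − N·c·H = 0 ⇒ f = (−N·c + √((N·c)² + 4·N·c·H))/2 = (−0.513 + √12210)/2 ≈ 54.992 mm ≈ 55.0 mm.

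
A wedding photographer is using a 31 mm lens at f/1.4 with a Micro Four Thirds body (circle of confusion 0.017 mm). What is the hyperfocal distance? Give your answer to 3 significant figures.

40.4 m

Hyperfocal distance H = f²/(N·c) + f = 31²/(1.4 × 0.017) + 31 = 961/0.0238 + 31 ≈ 40409.2 mm ≈ 40.4 m.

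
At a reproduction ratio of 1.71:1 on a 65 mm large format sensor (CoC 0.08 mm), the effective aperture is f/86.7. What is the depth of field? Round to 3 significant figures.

4.74 mm

At magnification m, DoF ≈ 2·N_eff·c/m² = 2 × 86.7 × 0.08 / 1.71² = 13.87 / 2.924 ≈ 4.74 mm.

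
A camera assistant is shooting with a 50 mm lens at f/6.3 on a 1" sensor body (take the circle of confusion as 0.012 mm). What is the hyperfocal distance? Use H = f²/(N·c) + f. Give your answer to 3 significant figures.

33.1 m

Hyperfocal distance H = f²/(N·c) + f = 50²/(6.3 × 0.012) + 50 = 2500/0.0756 + 50 ≈ 33118.8 mm ≈ 33.1 m.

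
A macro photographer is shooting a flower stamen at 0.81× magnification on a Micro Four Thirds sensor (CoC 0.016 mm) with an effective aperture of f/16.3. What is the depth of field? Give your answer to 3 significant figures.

At magnification m, DoF ≈ 2·N_eff·c/m² = 2 × 16.3 × 0.016 / 0.81² = 0.5216 / 0.6561 ≈ 0.795 mm.

0.795 mm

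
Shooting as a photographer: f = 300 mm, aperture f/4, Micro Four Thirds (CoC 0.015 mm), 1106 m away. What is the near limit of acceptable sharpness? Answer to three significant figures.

637 m

Hyperfocal distance H = f²/(N·c) + f = 300²/(4 × 0.015) + 300 = 90000/0.06 + 300 ≈ 1500300.0 mm ≈ 1500 m.
Near limit Dn = s·(H − f)/(H + s − 2f) = 1106000 × (1500300.0 − 300) / (1500300.0 + 1106000 − 2 × 300) = 1106000 × 1500000.0 / 2605700.0 ≈ 636681 mm ≈ 637 m.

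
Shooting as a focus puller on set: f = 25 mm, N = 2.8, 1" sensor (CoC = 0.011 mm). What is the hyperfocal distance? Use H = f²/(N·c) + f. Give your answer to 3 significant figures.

20.3 m

Hyperfocal distance H = f²/(N·c) + f = 25²/(2.8 × 0.011) + 25 = 625/0.0308 + 25 ≈ 20317.2 mm ≈ 20.3 m.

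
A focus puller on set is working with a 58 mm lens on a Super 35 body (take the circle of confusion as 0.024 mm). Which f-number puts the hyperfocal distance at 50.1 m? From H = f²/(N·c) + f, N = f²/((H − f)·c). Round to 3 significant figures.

f/2.80

Rearrange H = f²/(N·c) + f for N: N = f² / ((H − f)·c).
N = 58² / ((50100 − 58) × 0.024) = 3364 / 1201 ≈ 2.80.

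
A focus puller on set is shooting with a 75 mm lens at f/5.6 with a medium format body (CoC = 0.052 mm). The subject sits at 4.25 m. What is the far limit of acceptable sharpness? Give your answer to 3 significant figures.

Hyperfocal distance H = f²/(N·c) + f = 75²/(5.6 × 0.052) + 75 = 5625/0.2912 + 75 ≈ 19391.6 mm ≈ 19.39 m.
Far limit Df = s·(H − f)/(H − s) = 4250 × (19391.6 − 75) / (19391.6 − 4250) = 4250 × 19316.6 / 15141.6 ≈ 5421.9 mm ≈ 5.42 m.

5.42 m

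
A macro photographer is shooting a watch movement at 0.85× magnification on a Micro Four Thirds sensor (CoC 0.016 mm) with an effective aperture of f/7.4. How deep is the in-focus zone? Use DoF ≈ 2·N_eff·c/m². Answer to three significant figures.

At magnification m, DoF ≈ 2·N_eff·c/m² = 2 × 7.4 × 0.016 / 0.85² = 0.2368 / 0.7225 ≈ 0.328 mm.

0.328 mm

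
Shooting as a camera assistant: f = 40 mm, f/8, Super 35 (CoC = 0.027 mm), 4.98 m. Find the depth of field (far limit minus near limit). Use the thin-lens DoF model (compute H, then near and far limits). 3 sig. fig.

Hyperfocal distance H = f²/(N·c) + f = 40²/(8 × 0.027) + 40 = 1600/0.216 + 40 ≈ 7447.4 mm ≈ 7.447 m.
Near limit Dn = s·(H − f)/(H + s − 2f) = 4980 × (7447.4 − 40) / (7447.4 + 4980 − 2 × 40) = 4980 × 7407.4 / 12347.4 ≈ 2988 mm.
Far limit Df = s·(H − f)/(H − s) = 4980 × (7447.4 − 40) / (7447.4 − 4980) = 4980 × 7407.4 / 2467.4 ≈ 14950 mm.
Depth of field = Df − Dn = 14950 − 2988 ≈ 11962 mm ≈ 12.0 m.

12.0 m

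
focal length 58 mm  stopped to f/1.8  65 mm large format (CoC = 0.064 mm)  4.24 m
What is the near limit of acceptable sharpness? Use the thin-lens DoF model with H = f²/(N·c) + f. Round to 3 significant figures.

3.71 m

Hyperfocal distance H = f²/(N·c) + f = 58²/(1.8 × 0.064) + 58 = 3364/0.1152 + 58 ≈ 29259.4 mm ≈ 29.26 m.
Near limit Dn = s·(H − f)/(H + s − 2f) = 4240 × (29259.4 − 58) / (29259.4 + 4240 − 2 × 58) = 4240 × 29201.4 / 33383.4 ≈ 3708.8 mm ≈ 3.71 m.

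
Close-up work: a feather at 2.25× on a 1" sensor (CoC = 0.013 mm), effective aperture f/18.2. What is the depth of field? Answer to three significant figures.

At magnification m, DoF ≈ 2·N_eff·c/m² = 2 × 18.2 × 0.013 / 2.25² = 0.4732 / 5.062 ≈ 0.0935 mm.

0.0935 mm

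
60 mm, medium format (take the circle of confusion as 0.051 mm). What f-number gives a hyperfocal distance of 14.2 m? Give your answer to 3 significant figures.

f/4.99

Rearrange H = f²/(N·c) + f for N: N = f² / ((H − f)·c).
N = 60² / ((14200 − 60) × 0.051) = 3600 / 721.1 ≈ 4.99.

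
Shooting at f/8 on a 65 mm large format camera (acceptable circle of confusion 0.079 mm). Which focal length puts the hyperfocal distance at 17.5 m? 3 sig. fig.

105 mm

From H = f²/(N·c) + f, with f ≪ H: f ≈ √(H·N·c) = √(17500 × 8 × 0.079) = √11060 ≈ 105.2 mm.
The +f correction barely moves this — solving exactly, f² + N·c·f − N·c·H = 0 ⇒ f = (−N·c + √((N·c)² + 4·N·c·H))/2 = (−0.632 + √44240)/2 ≈ 104.85 mm, so f ≈ 105 mm.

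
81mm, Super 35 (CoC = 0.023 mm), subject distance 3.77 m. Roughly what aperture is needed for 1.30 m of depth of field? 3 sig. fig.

f/13

Write h = H − f = f²/(N·c). The thin-lens limits are Dn = s·h/(h + (s−f)) and Df = s·h/(h − (s−f)), so DoF = Df − Dn = 2·s·(s−f)·h / (h² − (s−f)²).
That is a quadratic in h: DoF·h² − 2·s·(s−f)·h − DoF·(s−f)² = 0 ⇒ h = (s−f)·(s + √(s² + DoF²)) / DoF = 3689 × (3770 + √(3770² + 1300²)) / 1300 = 3689 × (3770 + 3987.84) / 1300 ≈ 22014 mm.
Then N = f²/(c·h) = 81² / (0.023 × 22014) = 6561 / 506.33 ≈ 13.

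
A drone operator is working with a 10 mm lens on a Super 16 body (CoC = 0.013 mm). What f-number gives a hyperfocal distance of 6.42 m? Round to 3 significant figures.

Rearrange H = f²/(N·c) + f for N: N = f² / ((H − f)·c).
N = 10² / ((6420 − 10) × 0.013) = 100 / 83.33 ≈ 1.20.

f/1.20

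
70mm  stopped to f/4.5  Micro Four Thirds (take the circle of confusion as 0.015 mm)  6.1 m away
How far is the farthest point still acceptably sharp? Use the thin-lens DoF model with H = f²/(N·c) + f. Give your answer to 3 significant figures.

Hyperfocal distance H = f²/(N·c) + f = 70²/(4.5 × 0.015) + 70 = 4900/0.0675 + 70 ≈ 72662.6 mm ≈ 72.66 m.
Far limit Df = s·(H − f)/(H − s) = 6100 × (72662.6 − 70) / (72662.6 − 6100) = 6100 × 72592.6 / 66562.6 ≈ 6652.6 mm ≈ 6.65 m.

6.65 m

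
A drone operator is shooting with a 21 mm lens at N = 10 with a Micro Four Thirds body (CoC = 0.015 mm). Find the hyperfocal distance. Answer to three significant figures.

Hyperfocal distance H = f²/(N·c) + f = 21²/(10 × 0.015) + 21 = 441/0.15 + 21 ≈ 2961.0 mm ≈ 2.96 m.

2.96 m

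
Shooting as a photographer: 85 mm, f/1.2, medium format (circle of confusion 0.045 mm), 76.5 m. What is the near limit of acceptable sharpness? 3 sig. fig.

48.7 m

Hyperfocal distance H = f²/(N·c) + f = 85²/(1.2 × 0.045) + 85 = 7225/0.054 + 85 ≈ 133881.3 mm ≈ 133.9 m.
Near limit Dn = s·(H − f)/(H + s − 2f) = 76500 × (133881.3 − 85) / (133881.3 + 76500 − 2 × 85) = 76500 × 133796.3 / 210211.3 ≈ 48691 mm ≈ 48.7 m.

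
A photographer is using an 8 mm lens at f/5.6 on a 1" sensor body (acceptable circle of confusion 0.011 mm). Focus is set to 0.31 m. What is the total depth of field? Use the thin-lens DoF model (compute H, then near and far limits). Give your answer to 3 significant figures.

197 mm

Hyperfocal distance H = f²/(N·c) + f = 8²/(5.6 × 0.011) + 8 = 64/0.0616 + 8 ≈ 1047.0 mm ≈ 1.047 m.
Near limit Dn = s·(H − f)/(H + s − 2f) = 310 × (1047.0 − 8) / (1047.0 + 310 − 2 × 8) = 310 × 1039.0 / 1341.0 ≈ 240.18 mm.
Far limit Df = s·(H − f)/(H − s) = 310 × (1047.0 − 8) / (1047.0 − 310) = 310 × 1039.0 / 737.0 ≈ 437.04 mm.
Depth of field = Df − Dn = 437.04 − 240.18 ≈ 196.86 mm.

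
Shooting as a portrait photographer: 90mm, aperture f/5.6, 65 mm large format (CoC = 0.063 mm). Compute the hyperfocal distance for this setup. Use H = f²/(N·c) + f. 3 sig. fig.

23.0 m

Hyperfocal distance H = f²/(N·c) + f = 90²/(5.6 × 0.063) + 90 = 8100/0.3528 + 90 ≈ 23049.2 mm ≈ 23.0 m.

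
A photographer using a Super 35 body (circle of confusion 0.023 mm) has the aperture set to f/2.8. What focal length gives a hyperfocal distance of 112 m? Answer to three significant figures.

From H = f²/(N·c) + f, with f ≪ H: f ≈ √(H·N·c) = √(112000 × 2.8 × 0.023) = √7212.8 ≈ 84.93 mm.
The +f correction barely moves this — solving exactly, f² + N·c·f − N·c·H = 0 ⇒ f = (−N·c + √((N·c)² + 4·N·c·H))/2 = (−0.0644 + √28851)/2 ≈ 84.896 mm, so f ≈ 84.9 mm.

84.9 mm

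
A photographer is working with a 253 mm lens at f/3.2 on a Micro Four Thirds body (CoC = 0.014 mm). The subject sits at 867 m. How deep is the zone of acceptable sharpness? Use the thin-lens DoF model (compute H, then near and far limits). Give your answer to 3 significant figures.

Hyperfocal distance H = f²/(N·c) + f = 253²/(3.2 × 0.014) + 253 = 64009/0.0448 + 253 ≈ 1429025.3 mm ≈ 1429 m.
Near limit Dn = s·(H − f)/(H + s − 2f) = 867000 × (1429025.3 − 253) / (1429025.3 + 867000 − 2 × 253) = 867000 × 1428772.3 / 2295519.3 ≈ 539636 mm.
Far limit Df = s·(H − f)/(H − s) = 867000 × (1429025.3 − 253) / (1429025.3 − 867000) = 867000 × 1428772.3 / 562025.3 ≈ 2204074 mm.
Depth of field = Df − Dn = 2204074 − 539636 ≈ 1664438 mm ≈ 1660 m.

1660 m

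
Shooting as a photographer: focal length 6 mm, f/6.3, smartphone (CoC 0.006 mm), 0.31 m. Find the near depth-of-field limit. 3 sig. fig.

Hyperfocal distance H = f²/(N·c) + f = 6²/(6.3 × 0.006) + 6 = 36/0.0378 + 6 ≈ 958.4 mm ≈ 0.958 m.
Near limit Dn = s·(H − f)/(H + s − 2f) = 310 × (958.4 − 6) / (958.4 + 310 − 2 × 6) = 310 × 952.4 / 1256.4 ≈ 234.99 mm.

235 mm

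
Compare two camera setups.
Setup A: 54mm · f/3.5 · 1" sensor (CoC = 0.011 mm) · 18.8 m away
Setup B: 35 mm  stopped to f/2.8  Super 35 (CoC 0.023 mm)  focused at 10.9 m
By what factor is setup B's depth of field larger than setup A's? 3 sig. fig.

Setup A: H = 54²/(3.5×0.011) + 54 ≈ 75794.3 mm; DoF = Df − Dn = 24983.5 − 15070.1 ≈ 9913.4 mm.
Setup B: H = 35²/(2.8×0.023) + 35 ≈ 19056.7 mm; DoF = Df − Dn = 25419 − 6937 ≈ 18482 mm.
Ratio = 18482 / 9913.4 ≈ 1.86.

1.86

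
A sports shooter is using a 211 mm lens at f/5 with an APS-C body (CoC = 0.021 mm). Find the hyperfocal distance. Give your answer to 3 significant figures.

424 m

Hyperfocal distance H = f²/(N·c) + f = 211²/(5 × 0.021) + 211 = 44521/0.105 + 211 ≈ 424220.5 mm ≈ 424 m.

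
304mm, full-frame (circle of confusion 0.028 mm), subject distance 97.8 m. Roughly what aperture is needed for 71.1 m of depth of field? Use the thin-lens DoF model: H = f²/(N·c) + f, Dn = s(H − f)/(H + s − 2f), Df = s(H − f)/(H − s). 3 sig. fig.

f/11

Write h = H − f = f²/(N·c). The thin-lens limits are Dn = s·h/(h + (s−f)) and Df = s·h/(h − (s−f)), so DoF = Df − Dn = 2·s·(s−f)·h / (h² − (s−f)²).
That is a quadratic in h: DoF·h² − 2·s·(s−f)·h − DoF·(s−f)² = 0 ⇒ h = (s−f)·(s + √(s² + DoF²)) / DoF = 97496 × (97800 + √(97800² + 71100²)) / 71100 = 97496 × (97800 + 120913) / 71100 ≈ 299911 mm.
Then N = f²/(c·h) = 304² / (0.028 × 299911) = 92416 / 8397.5 ≈ 11.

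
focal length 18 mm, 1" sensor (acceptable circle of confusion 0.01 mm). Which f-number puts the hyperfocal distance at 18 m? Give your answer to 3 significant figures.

Rearrange H = f²/(N·c) + f for N: N = f² / ((H − f)·c).
N = 18² / ((18000 − 18) × 0.01) = 324 / 179.8 ≈ 1.80.

f/1.80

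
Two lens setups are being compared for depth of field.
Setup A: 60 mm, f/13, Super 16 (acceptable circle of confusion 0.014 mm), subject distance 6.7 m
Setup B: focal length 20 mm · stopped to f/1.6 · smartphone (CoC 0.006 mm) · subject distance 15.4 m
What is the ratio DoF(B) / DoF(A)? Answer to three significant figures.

Setup A: H = 60²/(13×0.014) + 60 ≈ 19840.2 mm; DoF = Df − Dn = 10085.6 − 5016.1 ≈ 5069.5 mm.
Setup B: H = 20²/(1.6×0.006) + 20 ≈ 41686.7 mm; DoF = Df − Dn = 24410 − 11248 ≈ 13162 mm.
Ratio = 13162 / 5069.5 ≈ 2.60.

2.60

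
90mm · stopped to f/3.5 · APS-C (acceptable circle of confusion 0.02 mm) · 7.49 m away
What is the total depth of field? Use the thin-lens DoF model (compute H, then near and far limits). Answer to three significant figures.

Hyperfocal distance H = f²/(N·c) + f = 90²/(3.5 × 0.02) + 90 = 8100/0.07 + 90 ≈ 115804.3 mm ≈ 115.8 m.
Near limit Dn = s·(H − f)/(H + s − 2f) = 7490 × (115804.3 − 90) / (115804.3 + 7490 − 2 × 90) = 7490 × 115714.3 / 123114.3 ≈ 7039.80 mm.
Far limit Df = s·(H − f)/(H − s) = 7490 × (115804.3 − 90) / (115804.3 − 7490) = 7490 × 115714.3 / 108314.3 ≈ 8001.71 mm.
Depth of field = Df − Dn = 8001.71 − 7039.80 ≈ 961.91 mm ≈ 0.962 m.

0.962 m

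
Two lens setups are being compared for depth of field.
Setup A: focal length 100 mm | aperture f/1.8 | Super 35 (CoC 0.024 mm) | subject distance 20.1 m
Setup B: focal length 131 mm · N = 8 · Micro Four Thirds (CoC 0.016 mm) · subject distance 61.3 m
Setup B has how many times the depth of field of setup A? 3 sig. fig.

20.2

Setup A: H = 100²/(1.8×0.024) + 100 ≈ 231581.5 mm; DoF = Df − Dn = 22000.9 − 18501.5 ≈ 3499.4 mm.
Setup B: H = 131²/(8×0.016) + 131 ≈ 134201.3 mm; DoF = Df − Dn = 112735 − 42095 ≈ 70640 mm.
Ratio = 70640 / 3499.4 ≈ 20.2.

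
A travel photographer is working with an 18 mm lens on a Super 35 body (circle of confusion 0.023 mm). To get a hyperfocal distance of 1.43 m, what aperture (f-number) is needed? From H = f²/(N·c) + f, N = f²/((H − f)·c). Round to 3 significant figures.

f/9.98

Rearrange H = f²/(N·c) + f for N: N = f² / ((H − f)·c).
N = 18² / ((1430 − 18) × 0.023) = 324 / 32.48 ≈ 9.98.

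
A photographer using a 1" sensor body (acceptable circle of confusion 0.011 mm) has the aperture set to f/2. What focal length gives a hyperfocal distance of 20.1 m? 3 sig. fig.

From H = f²/(N·c) + f, with f ≪ H: f ≈ √(H·N·c) = √(20100 × 2 × 0.011) = √442.20 ≈ 21.03 mm.
The +f correction barely moves this — solving exactly, f² + N·c·f − N·c·H = 0 ⇒ f = (−N·c + √((N·c)² + 4·N·c·H))/2 = (−0.022 + √1768.8)/2 ≈ 21.018 mm, so f ≈ 21.0 mm.

21.0 mm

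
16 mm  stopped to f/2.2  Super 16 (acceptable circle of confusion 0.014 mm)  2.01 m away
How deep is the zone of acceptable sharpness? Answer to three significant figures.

1.02 m

Hyperfocal distance H = f²/(N·c) + f = 16²/(2.2 × 0.014) + 16 = 256/0.0308 + 16 ≈ 8327.7 mm ≈ 8.328 m.
Near limit Dn = s·(H − f)/(H + s − 2f) = 2010 × (8327.7 − 16) / (8327.7 + 2010 − 2 × 16) = 2010 × 8311.7 / 10305.7 ≈ 1621.1 mm.
Far limit Df = s·(H − f)/(H − s) = 2010 × (8327.7 − 16) / (8327.7 − 2010) = 2010 × 8311.7 / 6317.7 ≈ 2644.4 mm.
Depth of field = Df − Dn = 2644.4 − 1621.1 ≈ 1023.3 mm ≈ 1.02 m.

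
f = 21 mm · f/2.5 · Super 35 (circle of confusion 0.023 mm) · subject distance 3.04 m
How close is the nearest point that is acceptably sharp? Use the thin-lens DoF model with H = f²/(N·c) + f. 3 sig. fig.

Hyperfocal distance H = f²/(N·c) + f = 21²/(2.5 × 0.023) + 21 = 441/0.0575 + 21 ≈ 7690.6 mm ≈ 7.691 m.
Near limit Dn = s·(H − f)/(H + s − 2f) = 3040 × (7690.6 − 21) / (7690.6 + 3040 − 2 × 21) = 3040 × 7669.6 / 10688.6 ≈ 2181.3 mm ≈ 2.18 m.

2.18 m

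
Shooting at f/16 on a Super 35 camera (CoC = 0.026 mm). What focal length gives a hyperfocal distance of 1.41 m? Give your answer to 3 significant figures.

From H = f²/(N·c) + f, with f ≪ H: f ≈ √(H·N·c) = √(1410 × 16 × 0.026) = √586.56 ≈ 24.22 mm.
Exact: f² + N·c·f − N·c·H = 0 ⇒ f = (−N·c + √((N·c)² + 4·N·c·H))/2 = (−0.416 + √2346.4)/2 ≈ 24.012 mm ≈ 24.0 mm.

24.0 mm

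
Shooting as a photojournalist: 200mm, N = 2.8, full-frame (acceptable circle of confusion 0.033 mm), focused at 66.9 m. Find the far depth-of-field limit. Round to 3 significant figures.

Hyperfocal distance H = f²/(N·c) + f = 200²/(2.8 × 0.033) + 200 = 40000/0.0924 + 200 ≈ 433100.4 mm ≈ 433.1 m.
Far limit Df = s·(H − f)/(H − s) = 66900 × (433100.4 − 200) / (433100.4 − 66900) = 66900 × 432900.4 / 366200.4 ≈ 79085 mm ≈ 79.1 m.

79.1 m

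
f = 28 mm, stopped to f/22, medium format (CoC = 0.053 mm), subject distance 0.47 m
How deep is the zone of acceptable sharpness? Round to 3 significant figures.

Hyperfocal distance H = f²/(N·c) + f = 28²/(22 × 0.053) + 28 = 784/1.166 + 28 ≈ 700.4 mm ≈ 0.700 m.
Near limit Dn = s·(H − f)/(H + s − 2f) = 470 × (700.4 − 28) / (700.4 + 470 − 2 × 28) = 470 × 672.4 / 1114.4 ≈ 283.6 mm.
Far limit Df = s·(H − f)/(H − s) = 470 × (700.4 − 28) / (700.4 − 470) = 470 × 672.4 / 230.4 ≈ 1371.7 mm.
Depth of field = Df − Dn = 1371.7 − 283.6 ≈ 1088.1 mm ≈ 1.09 m.

1.09 m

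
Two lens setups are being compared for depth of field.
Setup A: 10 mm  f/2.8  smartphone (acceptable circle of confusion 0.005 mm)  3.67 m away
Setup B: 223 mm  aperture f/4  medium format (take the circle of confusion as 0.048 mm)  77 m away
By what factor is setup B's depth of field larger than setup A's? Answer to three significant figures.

Setup A: H = 10²/(2.8×0.005) + 10 ≈ 7152.9 mm; DoF = Df − Dn = 7526.7 − 2426.6 ≈ 5100.1 mm.
Setup B: H = 223²/(4×0.048) + 223 ≈ 259228.2 mm; DoF = Df − Dn = 109442 − 59394 ≈ 50048 mm.
Ratio = 50048 / 5100.1 ≈ 9.81.

9.81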